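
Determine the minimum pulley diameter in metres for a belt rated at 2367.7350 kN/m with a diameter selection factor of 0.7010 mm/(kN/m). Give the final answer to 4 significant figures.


D = 2367.7350 * 0.7010 / 1000
D = 1.660 m


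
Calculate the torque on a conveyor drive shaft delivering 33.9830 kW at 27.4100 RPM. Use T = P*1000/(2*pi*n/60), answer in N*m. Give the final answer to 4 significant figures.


omega = 2*pi*27.4100/60 = 2.87037 rad/s
T = 33.9830*1000 / 2.87037
T = 11840 N*m


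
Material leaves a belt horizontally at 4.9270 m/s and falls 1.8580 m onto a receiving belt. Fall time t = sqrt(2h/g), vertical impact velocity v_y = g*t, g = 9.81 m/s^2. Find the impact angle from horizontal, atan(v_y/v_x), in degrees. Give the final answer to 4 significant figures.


t = sqrt(2*1.8580/9.81) = 0.615465 s
v_y = 9.81 * 0.615465 = 6.03771 m/s
angle = atan(6.03771 / 4.9270) = 50.78 deg


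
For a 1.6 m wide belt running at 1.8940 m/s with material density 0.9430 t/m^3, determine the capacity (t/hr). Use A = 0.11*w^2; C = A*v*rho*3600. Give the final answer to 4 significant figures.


A = 0.11 * 1.6^2 = 0.2816 m^2
C = 0.2816 * 1.8940 * 0.9430 * 3600
C = 1811 t/hr


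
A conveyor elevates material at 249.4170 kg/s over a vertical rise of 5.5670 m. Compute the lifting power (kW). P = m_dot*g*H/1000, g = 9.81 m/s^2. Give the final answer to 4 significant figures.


P = 249.4170 * 9.81 * 5.5670 / 1000
P = 13.62 kW


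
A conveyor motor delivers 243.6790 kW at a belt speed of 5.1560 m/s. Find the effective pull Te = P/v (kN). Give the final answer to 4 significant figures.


Te = P / v = 243.6790 / 5.1560
Te = 47.26 kN


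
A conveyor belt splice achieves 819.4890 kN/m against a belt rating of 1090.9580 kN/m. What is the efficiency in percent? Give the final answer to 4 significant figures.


Eff = 819.4890 / 1090.9580 * 100
Eff = 75.12 %


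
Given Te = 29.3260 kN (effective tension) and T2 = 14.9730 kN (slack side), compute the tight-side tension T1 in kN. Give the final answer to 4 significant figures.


T1 = Te + T2 = 29.3260 + 14.9730
T1 = 44.30 kN


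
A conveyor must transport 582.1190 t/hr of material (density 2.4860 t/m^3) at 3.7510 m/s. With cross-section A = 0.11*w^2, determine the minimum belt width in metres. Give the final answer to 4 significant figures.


A_req = 582.1190 / (3.7510 * 2.4860 * 3600) = 0.0173405 m^2
w = sqrt(0.0173405 / 0.11)
w = 0.3970 m


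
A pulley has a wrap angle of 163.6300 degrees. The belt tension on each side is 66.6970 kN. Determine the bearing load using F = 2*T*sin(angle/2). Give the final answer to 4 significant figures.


F = 2 * 66.6970 * sin(163.6300/2 deg)
F = 132.0 kN


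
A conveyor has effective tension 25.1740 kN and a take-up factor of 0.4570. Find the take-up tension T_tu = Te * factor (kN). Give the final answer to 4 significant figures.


T_tu = 25.1740 * 0.4570
T_tu = 11.50 kN


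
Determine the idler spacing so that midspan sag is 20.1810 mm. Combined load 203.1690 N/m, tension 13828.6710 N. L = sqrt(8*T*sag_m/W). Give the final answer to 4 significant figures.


sag = 20.1810/1000 = 0.020181 m
L = sqrt(8 * 13828.6710 * 0.020181 / 203.1690)
L = 3.315 m


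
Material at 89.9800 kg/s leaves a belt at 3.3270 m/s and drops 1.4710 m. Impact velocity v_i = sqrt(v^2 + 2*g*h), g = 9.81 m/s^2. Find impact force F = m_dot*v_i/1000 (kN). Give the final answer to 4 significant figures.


v_i = sqrt(3.3270^2 + 2*9.81*1.4710) = 6.31901 m/s
F = 89.9800 * 6.31901 / 1000
F = 0.5686 kN


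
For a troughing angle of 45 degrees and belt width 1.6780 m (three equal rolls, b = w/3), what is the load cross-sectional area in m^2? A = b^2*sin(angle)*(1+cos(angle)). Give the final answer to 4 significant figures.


b = 1.6780/3 = 0.559333 m
A = 0.559333^2 * sin(45 deg) * (1 + cos(45 deg))
A = 0.3776 m^2


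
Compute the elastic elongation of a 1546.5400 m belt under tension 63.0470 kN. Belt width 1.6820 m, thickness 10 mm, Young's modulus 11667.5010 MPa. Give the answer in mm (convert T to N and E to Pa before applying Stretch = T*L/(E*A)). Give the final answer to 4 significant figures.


A = 1.6820 * 0.01 = 0.01682 m^2
Stretch = 63.0470*1000 * 1546.5400 / (11667.5010e6 * 0.01682) * 1000
Stretch = 496.8 mm


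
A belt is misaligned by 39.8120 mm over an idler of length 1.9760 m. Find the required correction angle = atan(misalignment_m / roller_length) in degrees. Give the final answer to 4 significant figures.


misalign_m = 39.8120 / 1000 = 0.039812 m
angle = atan(0.039812 / 1.9760)
angle = 1.154 deg


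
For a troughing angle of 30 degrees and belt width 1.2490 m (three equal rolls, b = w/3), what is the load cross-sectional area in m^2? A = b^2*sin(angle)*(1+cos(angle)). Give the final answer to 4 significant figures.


b = 1.2490/3 = 0.416333 m
A = 0.416333^2 * sin(30 deg) * (1 + cos(30 deg))
A = 0.1617 m^2


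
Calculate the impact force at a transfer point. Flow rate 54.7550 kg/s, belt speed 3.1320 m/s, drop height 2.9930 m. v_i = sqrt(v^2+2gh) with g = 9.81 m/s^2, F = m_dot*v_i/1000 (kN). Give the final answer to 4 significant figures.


v_i = sqrt(3.1320^2 + 2*9.81*2.9930) = 8.27841 m/s
F = 54.7550 * 8.27841 / 1000
F = 0.4533 kN


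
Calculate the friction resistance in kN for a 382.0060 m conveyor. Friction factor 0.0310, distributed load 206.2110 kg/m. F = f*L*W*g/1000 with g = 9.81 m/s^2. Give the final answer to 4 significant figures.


F = 0.0310 * 382.0060 * 206.2110 * 9.81 / 1000
F = 23.96 kN


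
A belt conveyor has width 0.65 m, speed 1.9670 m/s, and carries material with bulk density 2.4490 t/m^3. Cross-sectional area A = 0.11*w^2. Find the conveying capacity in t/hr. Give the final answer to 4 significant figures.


A = 0.11 * 0.65^2 = 0.046475 m^2
C = 0.046475 * 1.9670 * 2.4490 * 3600
C = 806.0 t/hr


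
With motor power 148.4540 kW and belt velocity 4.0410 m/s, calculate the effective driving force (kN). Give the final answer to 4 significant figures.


Te = P / v = 148.4540 / 4.0410
Te = 36.74 kN


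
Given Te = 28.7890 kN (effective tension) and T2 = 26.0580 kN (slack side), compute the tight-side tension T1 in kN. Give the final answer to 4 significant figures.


T1 = Te + T2 = 28.7890 + 26.0580
T1 = 54.85 kN


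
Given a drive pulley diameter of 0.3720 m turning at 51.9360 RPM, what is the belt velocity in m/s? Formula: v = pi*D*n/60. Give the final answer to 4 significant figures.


v = pi * 0.3720 * 51.9360 / 60
v = 1.012 m/s


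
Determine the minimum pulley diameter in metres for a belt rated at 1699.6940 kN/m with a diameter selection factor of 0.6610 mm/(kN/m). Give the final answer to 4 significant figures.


D = 1699.6940 * 0.6610 / 1000
D = 1.123 m


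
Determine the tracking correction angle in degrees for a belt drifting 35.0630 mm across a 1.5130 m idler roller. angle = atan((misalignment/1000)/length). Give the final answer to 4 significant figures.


misalign_m = 35.0630 / 1000 = 0.035063 m
angle = atan(0.035063 / 1.5130)
angle = 1.328 deg


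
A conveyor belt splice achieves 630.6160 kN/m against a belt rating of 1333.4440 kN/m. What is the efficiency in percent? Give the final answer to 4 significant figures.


Eff = 630.6160 / 1333.4440 * 100
Eff = 47.29 %


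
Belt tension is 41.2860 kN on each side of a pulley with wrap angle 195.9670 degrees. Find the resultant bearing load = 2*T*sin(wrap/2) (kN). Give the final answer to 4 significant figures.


F = 2 * 41.2860 * sin(195.9670/2 deg)
F = 81.77 kN


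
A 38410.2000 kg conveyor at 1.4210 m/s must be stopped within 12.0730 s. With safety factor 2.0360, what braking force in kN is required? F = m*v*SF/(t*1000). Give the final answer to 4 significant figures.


F = 38410.2000 * 1.4210 / 12.0730 * 2.0360 / 1000
F = 9.205 kN


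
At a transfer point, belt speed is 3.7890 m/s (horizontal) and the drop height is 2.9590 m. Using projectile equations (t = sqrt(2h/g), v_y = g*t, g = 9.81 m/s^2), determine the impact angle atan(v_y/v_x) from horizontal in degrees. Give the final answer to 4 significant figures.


t = sqrt(2*2.9590/9.81) = 0.776699 s
v_y = 9.81 * 0.776699 = 7.61942 m/s
angle = atan(7.61942 / 3.7890) = 63.56 deg


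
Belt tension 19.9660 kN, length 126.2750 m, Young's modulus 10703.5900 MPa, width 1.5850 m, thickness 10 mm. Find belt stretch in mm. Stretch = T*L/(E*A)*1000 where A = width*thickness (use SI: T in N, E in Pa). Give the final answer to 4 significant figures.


A = 1.5850 * 0.01 = 0.01585 m^2
Stretch = 19.9660*1000 * 126.2750 / (10703.5900e6 * 0.01585) * 1000
Stretch = 14.86 mm


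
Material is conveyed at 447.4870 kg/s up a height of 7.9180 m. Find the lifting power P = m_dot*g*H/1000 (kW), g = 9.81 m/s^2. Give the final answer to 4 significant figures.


P = 447.4870 * 9.81 * 7.9180 / 1000
P = 34.76 kW


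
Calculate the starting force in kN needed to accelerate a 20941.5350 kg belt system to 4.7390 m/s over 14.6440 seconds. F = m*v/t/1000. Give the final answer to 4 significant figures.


F = 20941.5350 * 4.7390 / 14.6440 / 1000
F = 6.777 kN


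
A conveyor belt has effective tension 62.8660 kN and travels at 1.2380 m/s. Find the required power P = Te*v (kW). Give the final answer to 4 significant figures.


P = Te * v = 62.8660 * 1.2380
P = 77.83 kW


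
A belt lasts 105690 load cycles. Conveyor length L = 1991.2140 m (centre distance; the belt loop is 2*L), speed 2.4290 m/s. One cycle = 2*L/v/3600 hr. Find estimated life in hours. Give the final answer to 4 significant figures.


cycle_time = 2 * 1991.2140 / 2.4290 / 3600 = 0.455426 hr
life = 105690 * 0.455426 = 48130 hours


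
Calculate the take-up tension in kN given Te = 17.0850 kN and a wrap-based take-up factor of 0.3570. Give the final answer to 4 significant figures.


T_tu = 17.0850 * 0.3570
T_tu = 6.099 kN


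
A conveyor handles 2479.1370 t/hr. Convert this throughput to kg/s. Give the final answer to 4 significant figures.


m_dot = 2479.1370 * 1000 / 3600
m_dot = 688.6 kg/s


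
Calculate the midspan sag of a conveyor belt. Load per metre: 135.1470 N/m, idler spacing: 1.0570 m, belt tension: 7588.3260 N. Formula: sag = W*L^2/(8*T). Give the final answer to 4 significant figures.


sag = 135.1470 * 1.0570^2 / (8 * 7588.3260)
sag = 0.002487 m


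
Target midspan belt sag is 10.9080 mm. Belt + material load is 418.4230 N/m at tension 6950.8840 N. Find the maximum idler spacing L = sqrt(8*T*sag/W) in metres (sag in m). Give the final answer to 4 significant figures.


sag = 10.9080/1000 = 0.010908 m
L = sqrt(8 * 6950.8840 * 0.010908 / 418.4230)
L = 1.204 m


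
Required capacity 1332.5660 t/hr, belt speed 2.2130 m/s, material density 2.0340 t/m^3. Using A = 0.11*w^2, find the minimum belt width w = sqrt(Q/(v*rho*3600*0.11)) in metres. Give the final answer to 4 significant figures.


A_req = 1332.5660 / (2.2130 * 2.0340 * 3600) = 0.0822345 m^2
w = sqrt(0.0822345 / 0.11)
w = 0.8646 m


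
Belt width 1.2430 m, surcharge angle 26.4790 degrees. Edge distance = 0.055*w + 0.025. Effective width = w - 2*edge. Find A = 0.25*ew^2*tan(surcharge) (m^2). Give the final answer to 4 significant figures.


edge = 0.055*1.2430 + 0.025 = 0.093365 m
ew = 1.2430 - 2*0.093365 = 1.05627 m
A = 0.25 * 1.05627^2 * tan(26.4790 deg)
A = 0.1389 m^2


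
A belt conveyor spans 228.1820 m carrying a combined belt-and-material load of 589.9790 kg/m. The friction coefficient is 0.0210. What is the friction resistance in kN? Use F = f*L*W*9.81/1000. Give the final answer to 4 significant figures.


F = 0.0210 * 228.1820 * 589.9790 * 9.81 / 1000
F = 27.73 kN


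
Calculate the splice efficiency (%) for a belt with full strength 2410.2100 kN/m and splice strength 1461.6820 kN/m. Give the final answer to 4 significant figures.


Eff = 1461.6820 / 2410.2100 * 100
Eff = 60.65 %


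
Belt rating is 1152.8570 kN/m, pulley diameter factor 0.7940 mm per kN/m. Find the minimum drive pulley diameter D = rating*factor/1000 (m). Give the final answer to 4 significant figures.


D = 1152.8570 * 0.7940 / 1000
D = 0.9154 m


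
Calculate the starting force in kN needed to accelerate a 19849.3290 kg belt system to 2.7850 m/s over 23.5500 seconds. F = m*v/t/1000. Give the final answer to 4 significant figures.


F = 19849.3290 * 2.7850 / 23.5500 / 1000
F = 2.347 kN


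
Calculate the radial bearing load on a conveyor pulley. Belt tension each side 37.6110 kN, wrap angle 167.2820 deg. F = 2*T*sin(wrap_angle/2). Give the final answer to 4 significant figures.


F = 2 * 37.6110 * sin(167.2820/2 deg)
F = 74.76 kN


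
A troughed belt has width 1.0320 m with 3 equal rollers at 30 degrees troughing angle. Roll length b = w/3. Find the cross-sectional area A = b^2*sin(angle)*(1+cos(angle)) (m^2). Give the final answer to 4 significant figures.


b = 1.0320/3 = 0.344 m
A = 0.344^2 * sin(30 deg) * (1 + cos(30 deg))
A = 0.1104 m^2


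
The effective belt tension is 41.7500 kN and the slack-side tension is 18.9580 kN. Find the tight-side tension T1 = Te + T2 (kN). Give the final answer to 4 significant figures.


T1 = Te + T2 = 41.7500 + 18.9580
T1 = 60.71 kN


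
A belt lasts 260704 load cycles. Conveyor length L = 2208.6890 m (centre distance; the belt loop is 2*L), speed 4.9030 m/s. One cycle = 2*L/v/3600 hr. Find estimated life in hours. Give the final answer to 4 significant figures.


cycle_time = 2 * 2208.6890 / 4.9030 / 3600 = 0.250265 hr
life = 260704 * 0.250265 = 65250 hours


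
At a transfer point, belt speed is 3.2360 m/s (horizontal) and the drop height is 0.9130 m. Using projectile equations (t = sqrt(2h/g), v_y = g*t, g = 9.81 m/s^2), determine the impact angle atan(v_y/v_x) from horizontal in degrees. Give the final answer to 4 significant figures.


t = sqrt(2*0.9130/9.81) = 0.431436 s
v_y = 9.81 * 0.431436 = 4.23239 m/s
angle = atan(4.23239 / 3.2360) = 52.60 deg


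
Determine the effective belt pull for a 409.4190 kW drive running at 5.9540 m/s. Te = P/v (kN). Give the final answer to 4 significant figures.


Te = P / v = 409.4190 / 5.9540
Te = 68.76 kN


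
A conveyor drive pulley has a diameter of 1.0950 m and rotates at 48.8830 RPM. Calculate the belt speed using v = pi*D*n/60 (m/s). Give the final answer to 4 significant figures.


v = pi * 1.0950 * 48.8830 / 60
v = 2.803 m/s


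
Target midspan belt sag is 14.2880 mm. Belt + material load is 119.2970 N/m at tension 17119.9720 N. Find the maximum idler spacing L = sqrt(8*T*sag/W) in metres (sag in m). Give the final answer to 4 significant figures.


sag = 14.2880/1000 = 0.014288 m
L = sqrt(8 * 17119.9720 * 0.014288 / 119.2970)
L = 4.050 m


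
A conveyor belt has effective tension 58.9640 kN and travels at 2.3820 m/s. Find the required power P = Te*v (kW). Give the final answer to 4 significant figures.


P = Te * v = 58.9640 * 2.3820
P = 140.5 kW


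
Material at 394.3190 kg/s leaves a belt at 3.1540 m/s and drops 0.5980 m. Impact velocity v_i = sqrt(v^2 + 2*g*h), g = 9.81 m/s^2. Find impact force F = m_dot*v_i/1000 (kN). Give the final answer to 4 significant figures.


v_i = sqrt(3.1540^2 + 2*9.81*0.5980) = 4.65623 m/s
F = 394.3190 * 4.65623 / 1000
F = 1.836 kN


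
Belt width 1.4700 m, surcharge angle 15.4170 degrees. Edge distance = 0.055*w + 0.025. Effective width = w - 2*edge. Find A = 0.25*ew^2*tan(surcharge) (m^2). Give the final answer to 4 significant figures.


edge = 0.055*1.4700 + 0.025 = 0.10585 m
ew = 1.4700 - 2*0.10585 = 1.2583 m
A = 0.25 * 1.2583^2 * tan(15.4170 deg)
A = 0.1092 m^2


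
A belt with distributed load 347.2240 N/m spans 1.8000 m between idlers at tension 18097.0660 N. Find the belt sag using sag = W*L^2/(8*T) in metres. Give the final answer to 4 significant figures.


sag = 347.2240 * 1.8000^2 / (8 * 18097.0660)
sag = 0.007771 m


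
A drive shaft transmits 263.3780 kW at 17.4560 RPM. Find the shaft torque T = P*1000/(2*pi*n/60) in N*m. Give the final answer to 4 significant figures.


omega = 2*pi*17.4560/60 = 1.82799 rad/s
T = 263.3780*1000 / 1.82799
T = 144100 N*m


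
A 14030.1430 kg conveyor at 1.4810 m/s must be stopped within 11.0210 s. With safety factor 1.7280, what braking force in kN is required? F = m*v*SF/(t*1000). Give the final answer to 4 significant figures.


F = 14030.1430 * 1.4810 / 11.0210 * 1.7280 / 1000
F = 3.258 kN


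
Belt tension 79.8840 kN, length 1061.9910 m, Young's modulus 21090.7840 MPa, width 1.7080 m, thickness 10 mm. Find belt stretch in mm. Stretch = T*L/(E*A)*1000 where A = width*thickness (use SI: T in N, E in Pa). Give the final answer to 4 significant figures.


A = 1.7080 * 0.01 = 0.01708 m^2
Stretch = 79.8840*1000 * 1061.9910 / (21090.7840e6 * 0.01708) * 1000
Stretch = 235.5 mm


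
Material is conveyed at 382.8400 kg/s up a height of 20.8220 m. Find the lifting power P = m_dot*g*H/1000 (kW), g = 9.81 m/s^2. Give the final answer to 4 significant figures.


P = 382.8400 * 9.81 * 20.8220 / 1000
P = 78.20 kW


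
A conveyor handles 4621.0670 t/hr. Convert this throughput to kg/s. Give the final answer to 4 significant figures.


m_dot = 4621.0670 * 1000 / 3600
m_dot = 1284 kg/s


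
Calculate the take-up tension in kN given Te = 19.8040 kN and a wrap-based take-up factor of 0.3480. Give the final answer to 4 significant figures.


T_tu = 19.8040 * 0.3480
T_tu = 6.892 kN


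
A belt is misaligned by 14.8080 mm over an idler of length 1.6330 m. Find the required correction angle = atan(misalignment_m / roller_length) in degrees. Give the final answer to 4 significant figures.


misalign_m = 14.8080 / 1000 = 0.014808 m
angle = atan(0.014808 / 1.6330)
angle = 0.5195 deg


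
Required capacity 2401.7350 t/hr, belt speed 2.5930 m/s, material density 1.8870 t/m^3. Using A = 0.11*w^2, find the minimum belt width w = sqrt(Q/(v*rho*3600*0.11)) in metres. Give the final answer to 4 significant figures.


A_req = 2401.7350 / (2.5930 * 1.8870 * 3600) = 0.136348 m^2
w = sqrt(0.136348 / 0.11)
w = 1.113 m


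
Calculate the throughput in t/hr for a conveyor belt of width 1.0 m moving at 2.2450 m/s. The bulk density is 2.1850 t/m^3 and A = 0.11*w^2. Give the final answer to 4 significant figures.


A = 0.11 * 1.0^2 = 0.11 m^2
C = 0.11 * 2.2450 * 2.1850 * 3600
C = 1943 t/hr


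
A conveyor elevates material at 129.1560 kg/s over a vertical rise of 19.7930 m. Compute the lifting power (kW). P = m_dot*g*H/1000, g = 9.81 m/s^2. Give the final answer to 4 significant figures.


P = 129.1560 * 9.81 * 19.7930 / 1000
P = 25.08 kW


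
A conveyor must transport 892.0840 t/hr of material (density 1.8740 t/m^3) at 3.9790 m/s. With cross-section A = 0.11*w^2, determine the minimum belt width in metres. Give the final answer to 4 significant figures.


A_req = 892.0840 / (3.9790 * 1.8740 * 3600) = 0.0332322 m^2
w = sqrt(0.0332322 / 0.11)
w = 0.5496 m


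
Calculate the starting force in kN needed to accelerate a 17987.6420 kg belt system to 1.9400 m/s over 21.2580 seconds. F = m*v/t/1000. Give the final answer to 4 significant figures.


F = 17987.6420 * 1.9400 / 21.2580 / 1000
F = 1.642 kN


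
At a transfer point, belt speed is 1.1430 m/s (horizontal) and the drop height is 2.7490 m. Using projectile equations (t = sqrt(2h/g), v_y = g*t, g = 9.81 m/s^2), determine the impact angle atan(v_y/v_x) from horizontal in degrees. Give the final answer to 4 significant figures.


t = sqrt(2*2.7490/9.81) = 0.748631 s
v_y = 9.81 * 0.748631 = 7.34407 m/s
angle = atan(7.34407 / 1.1430) = 81.15 deg


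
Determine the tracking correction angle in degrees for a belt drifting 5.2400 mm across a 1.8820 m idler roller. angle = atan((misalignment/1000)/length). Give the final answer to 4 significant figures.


misalign_m = 5.2400 / 1000 = 0.005240 m
angle = atan(0.005240 / 1.8820)
angle = 0.1595 deg


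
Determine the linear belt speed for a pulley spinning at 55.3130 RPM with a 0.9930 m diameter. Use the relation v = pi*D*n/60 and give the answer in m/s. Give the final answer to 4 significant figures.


v = pi * 0.9930 * 55.3130 / 60
v = 2.876 m/s


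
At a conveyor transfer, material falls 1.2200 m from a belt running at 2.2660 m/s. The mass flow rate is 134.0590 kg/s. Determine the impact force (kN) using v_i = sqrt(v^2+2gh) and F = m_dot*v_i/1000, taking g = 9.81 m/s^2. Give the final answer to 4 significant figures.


v_i = sqrt(2.2660^2 + 2*9.81*1.2200) = 5.39177 m/s
F = 134.0590 * 5.39177 / 1000
F = 0.7228 kN


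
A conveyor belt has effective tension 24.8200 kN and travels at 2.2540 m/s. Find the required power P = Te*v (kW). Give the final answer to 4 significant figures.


P = Te * v = 24.8200 * 2.2540
P = 55.94 kW


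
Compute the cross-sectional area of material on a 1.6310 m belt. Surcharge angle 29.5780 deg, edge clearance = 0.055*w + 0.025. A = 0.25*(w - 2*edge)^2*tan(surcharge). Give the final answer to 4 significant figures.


edge = 0.055*1.6310 + 0.025 = 0.114705 m
ew = 1.6310 - 2*0.114705 = 1.40159 m
A = 0.25 * 1.40159^2 * tan(29.5780 deg)
A = 0.2787 m^2


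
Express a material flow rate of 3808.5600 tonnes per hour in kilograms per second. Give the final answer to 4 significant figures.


m_dot = 3808.5600 * 1000 / 3600
m_dot = 1058 kg/s


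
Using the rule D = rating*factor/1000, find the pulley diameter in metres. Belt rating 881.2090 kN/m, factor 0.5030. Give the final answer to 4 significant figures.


D = 881.2090 * 0.5030 / 1000
D = 0.4432 m


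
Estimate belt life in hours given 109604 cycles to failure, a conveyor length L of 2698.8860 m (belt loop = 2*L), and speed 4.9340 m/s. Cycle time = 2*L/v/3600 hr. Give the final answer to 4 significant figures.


cycle_time = 2 * 2698.8860 / 4.9340 / 3600 = 0.303888 hr
life = 109604 * 0.303888 = 33310 hours


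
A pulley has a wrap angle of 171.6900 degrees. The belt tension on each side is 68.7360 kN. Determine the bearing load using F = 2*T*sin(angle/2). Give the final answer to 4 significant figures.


F = 2 * 68.7360 * sin(171.6900/2 deg)
F = 137.1 kN


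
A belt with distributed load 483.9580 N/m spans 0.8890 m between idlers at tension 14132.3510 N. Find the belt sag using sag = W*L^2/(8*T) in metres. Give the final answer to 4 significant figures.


sag = 483.9580 * 0.8890^2 / (8 * 14132.3510)
sag = 0.003383 m


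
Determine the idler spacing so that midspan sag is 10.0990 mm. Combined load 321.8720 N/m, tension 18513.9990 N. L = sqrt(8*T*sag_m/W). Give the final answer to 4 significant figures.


sag = 10.0990/1000 = 0.010099 m
L = sqrt(8 * 18513.9990 * 0.010099 / 321.8720)
L = 2.156 m


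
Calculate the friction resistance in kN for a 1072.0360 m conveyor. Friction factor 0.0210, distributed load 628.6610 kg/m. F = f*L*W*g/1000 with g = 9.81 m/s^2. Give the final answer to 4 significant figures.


F = 0.0210 * 1072.0360 * 628.6610 * 9.81 / 1000
F = 138.8 kN


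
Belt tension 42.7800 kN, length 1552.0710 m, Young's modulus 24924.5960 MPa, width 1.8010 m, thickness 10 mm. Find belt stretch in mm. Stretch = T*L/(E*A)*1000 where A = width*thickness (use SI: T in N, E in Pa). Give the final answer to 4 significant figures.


A = 1.8010 * 0.01 = 0.01801 m^2
Stretch = 42.7800*1000 * 1552.0710 / (24924.5960e6 * 0.01801) * 1000
Stretch = 147.9 mm


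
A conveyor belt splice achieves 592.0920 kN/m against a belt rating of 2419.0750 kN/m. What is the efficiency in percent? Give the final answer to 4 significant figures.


Eff = 592.0920 / 2419.0750 * 100
Eff = 24.48 %


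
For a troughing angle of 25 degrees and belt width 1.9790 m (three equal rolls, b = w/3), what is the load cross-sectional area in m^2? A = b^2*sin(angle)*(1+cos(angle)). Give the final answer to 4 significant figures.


b = 1.9790/3 = 0.659667 m
A = 0.659667^2 * sin(25 deg) * (1 + cos(25 deg))
A = 0.3506 m^2


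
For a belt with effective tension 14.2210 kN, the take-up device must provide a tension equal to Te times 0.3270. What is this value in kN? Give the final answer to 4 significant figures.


T_tu = 14.2210 * 0.3270
T_tu = 4.650 kN


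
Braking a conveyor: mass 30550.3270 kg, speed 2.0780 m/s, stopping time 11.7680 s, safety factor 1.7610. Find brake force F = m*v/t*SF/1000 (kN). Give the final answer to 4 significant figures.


F = 30550.3270 * 2.0780 / 11.7680 * 1.7610 / 1000
F = 9.500 kN


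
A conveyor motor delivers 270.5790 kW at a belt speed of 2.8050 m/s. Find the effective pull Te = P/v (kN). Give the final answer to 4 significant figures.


Te = P / v = 270.5790 / 2.8050
Te = 96.46 kN


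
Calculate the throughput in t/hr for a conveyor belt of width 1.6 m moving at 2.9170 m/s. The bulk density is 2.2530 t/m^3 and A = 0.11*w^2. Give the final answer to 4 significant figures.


A = 0.11 * 1.6^2 = 0.2816 m^2
C = 0.2816 * 2.9170 * 2.2530 * 3600
C = 6662 t/hr


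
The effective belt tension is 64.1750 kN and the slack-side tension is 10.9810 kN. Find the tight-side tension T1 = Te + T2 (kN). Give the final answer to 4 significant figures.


T1 = Te + T2 = 64.1750 + 10.9810
T1 = 75.16 kN


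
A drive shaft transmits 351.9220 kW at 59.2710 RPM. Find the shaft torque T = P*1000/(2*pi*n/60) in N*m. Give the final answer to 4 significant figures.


omega = 2*pi*59.2710/60 = 6.20684 rad/s
T = 351.9220*1000 / 6.20684
T = 56700 N*m


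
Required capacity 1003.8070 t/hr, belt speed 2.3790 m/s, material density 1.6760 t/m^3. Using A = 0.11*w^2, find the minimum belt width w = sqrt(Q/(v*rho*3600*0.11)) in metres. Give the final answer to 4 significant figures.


A_req = 1003.8070 / (2.3790 * 1.6760 * 3600) = 0.0699325 m^2
w = sqrt(0.0699325 / 0.11)
w = 0.7973 m


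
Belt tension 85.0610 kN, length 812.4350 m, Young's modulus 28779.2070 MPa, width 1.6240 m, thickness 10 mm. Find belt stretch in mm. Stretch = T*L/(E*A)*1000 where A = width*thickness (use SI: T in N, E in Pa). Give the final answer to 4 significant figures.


A = 1.6240 * 0.01 = 0.01624 m^2
Stretch = 85.0610*1000 * 812.4350 / (28779.2070e6 * 0.01624) * 1000
Stretch = 147.9 mm


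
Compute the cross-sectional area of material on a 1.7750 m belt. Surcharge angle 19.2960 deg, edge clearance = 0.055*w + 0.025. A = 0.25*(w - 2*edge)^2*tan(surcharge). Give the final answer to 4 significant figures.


edge = 0.055*1.7750 + 0.025 = 0.122625 m
ew = 1.7750 - 2*0.122625 = 1.52975 m
A = 0.25 * 1.52975^2 * tan(19.2960 deg)
A = 0.2048 m^2


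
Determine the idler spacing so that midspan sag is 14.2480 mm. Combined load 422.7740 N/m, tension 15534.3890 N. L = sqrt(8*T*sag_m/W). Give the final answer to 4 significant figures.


sag = 14.2480/1000 = 0.014248 m
L = sqrt(8 * 15534.3890 * 0.014248 / 422.7740)
L = 2.047 m


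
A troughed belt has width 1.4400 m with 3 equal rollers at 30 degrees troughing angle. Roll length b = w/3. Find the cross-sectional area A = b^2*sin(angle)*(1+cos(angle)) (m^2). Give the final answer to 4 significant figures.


b = 1.4400/3 = 0.48 m
A = 0.48^2 * sin(30 deg) * (1 + cos(30 deg))
A = 0.2150 m^2


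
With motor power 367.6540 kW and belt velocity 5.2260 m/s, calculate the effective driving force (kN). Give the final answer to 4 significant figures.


Te = P / v = 367.6540 / 5.2260
Te = 70.35 kN


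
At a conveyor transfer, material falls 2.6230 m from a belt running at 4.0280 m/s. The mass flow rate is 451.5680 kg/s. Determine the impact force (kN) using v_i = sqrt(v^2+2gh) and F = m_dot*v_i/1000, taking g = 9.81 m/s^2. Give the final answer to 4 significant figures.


v_i = sqrt(4.0280^2 + 2*9.81*2.6230) = 8.22727 m/s
F = 451.5680 * 8.22727 / 1000
F = 3.715 kN


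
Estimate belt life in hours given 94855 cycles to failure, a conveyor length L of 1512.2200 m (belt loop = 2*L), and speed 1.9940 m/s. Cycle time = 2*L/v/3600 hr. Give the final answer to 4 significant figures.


cycle_time = 2 * 1512.2200 / 1.9940 / 3600 = 0.421325 hr
life = 94855 * 0.421325 = 39960 hours


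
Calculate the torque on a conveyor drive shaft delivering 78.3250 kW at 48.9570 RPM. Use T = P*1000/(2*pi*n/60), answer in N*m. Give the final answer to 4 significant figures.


omega = 2*pi*48.9570/60 = 5.12677 rad/s
T = 78.3250*1000 / 5.12677
T = 15280 N*m


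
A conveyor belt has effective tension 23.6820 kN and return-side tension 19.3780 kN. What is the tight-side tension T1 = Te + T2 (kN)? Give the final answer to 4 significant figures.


T1 = Te + T2 = 23.6820 + 19.3780
T1 = 43.06 kN


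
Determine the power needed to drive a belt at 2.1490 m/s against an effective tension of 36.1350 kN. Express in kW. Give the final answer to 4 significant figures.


P = Te * v = 36.1350 * 2.1490
P = 77.65 kW


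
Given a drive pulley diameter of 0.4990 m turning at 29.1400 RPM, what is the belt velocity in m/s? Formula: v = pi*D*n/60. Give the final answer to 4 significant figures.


v = pi * 0.4990 * 29.1400 / 60
v = 0.7614 m/s


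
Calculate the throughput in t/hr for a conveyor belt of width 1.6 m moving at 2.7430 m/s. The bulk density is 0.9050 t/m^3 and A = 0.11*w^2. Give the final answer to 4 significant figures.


A = 0.11 * 1.6^2 = 0.2816 m^2
C = 0.2816 * 2.7430 * 0.9050 * 3600
C = 2517 t/hr


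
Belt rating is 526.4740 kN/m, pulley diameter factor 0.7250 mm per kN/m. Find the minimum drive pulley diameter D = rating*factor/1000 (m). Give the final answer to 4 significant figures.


D = 526.4740 * 0.7250 / 1000
D = 0.3817 m


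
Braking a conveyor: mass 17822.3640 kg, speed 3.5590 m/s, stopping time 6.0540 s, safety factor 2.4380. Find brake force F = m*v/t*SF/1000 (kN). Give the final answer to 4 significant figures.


F = 17822.3640 * 3.5590 / 6.0540 * 2.4380 / 1000
F = 25.54 kN


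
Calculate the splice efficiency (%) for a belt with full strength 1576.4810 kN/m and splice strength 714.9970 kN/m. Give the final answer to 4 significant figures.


Eff = 714.9970 / 1576.4810 * 100
Eff = 45.35 %


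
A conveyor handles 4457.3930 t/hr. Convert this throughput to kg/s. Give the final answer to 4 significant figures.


m_dot = 4457.3930 * 1000 / 3600
m_dot = 1238 kg/s


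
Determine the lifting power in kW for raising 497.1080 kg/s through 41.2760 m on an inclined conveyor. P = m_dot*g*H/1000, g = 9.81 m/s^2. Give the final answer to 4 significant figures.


P = 497.1080 * 9.81 * 41.2760 / 1000
P = 201.3 kW


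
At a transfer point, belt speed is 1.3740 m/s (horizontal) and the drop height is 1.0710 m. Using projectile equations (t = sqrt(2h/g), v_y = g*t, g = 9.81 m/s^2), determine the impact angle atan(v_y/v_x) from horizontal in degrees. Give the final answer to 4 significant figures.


t = sqrt(2*1.0710/9.81) = 0.467278 s
v_y = 9.81 * 0.467278 = 4.584 m/s
angle = atan(4.584 / 1.3740) = 73.31 deg


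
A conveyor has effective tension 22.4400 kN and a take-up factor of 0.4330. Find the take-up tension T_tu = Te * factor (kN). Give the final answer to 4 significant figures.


T_tu = 22.4400 * 0.4330
T_tu = 9.717 kN


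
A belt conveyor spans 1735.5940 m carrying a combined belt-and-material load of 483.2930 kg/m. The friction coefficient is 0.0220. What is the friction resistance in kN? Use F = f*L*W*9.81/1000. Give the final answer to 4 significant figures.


F = 0.0220 * 1735.5940 * 483.2930 * 9.81 / 1000
F = 181.0 kN


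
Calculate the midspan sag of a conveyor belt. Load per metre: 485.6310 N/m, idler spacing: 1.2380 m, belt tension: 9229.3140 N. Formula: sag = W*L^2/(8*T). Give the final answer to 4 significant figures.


sag = 485.6310 * 1.2380^2 / (8 * 9229.3140)
sag = 0.01008 m


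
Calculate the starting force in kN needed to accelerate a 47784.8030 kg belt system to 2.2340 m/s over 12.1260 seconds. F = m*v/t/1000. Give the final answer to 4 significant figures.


F = 47784.8030 * 2.2340 / 12.1260 / 1000
F = 8.804 kN


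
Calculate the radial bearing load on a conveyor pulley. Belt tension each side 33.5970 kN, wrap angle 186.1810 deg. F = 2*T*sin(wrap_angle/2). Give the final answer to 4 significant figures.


F = 2 * 33.5970 * sin(186.1810/2 deg)
F = 67.10 kN


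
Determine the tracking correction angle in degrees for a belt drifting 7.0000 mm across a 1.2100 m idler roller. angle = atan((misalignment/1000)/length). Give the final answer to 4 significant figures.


misalign_m = 7.0000 / 1000 = 0.007000 m
angle = atan(0.007000 / 1.2100)
angle = 0.3315 deg


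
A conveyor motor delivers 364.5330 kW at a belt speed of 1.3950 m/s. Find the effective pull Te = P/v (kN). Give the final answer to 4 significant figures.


Te = P / v = 364.5330 / 1.3950
Te = 261.3 kN


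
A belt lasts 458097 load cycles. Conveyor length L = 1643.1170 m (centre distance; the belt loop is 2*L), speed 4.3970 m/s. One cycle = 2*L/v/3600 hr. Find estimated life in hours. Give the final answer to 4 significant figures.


cycle_time = 2 * 1643.1170 / 4.3970 / 3600 = 0.207606 hr
life = 458097 * 0.207606 = 95100 hours


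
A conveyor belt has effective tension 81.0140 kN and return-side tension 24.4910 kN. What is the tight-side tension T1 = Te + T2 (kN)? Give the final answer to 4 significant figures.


T1 = Te + T2 = 81.0140 + 24.4910
T1 = 105.5 kN


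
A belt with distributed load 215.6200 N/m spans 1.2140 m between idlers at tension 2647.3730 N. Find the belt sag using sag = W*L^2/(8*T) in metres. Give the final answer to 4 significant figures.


sag = 215.6200 * 1.2140^2 / (8 * 2647.3730)
sag = 0.01500 m


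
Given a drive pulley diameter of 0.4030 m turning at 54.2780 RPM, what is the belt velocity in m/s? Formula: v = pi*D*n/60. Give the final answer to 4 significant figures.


v = pi * 0.4030 * 54.2780 / 60
v = 1.145 m/s


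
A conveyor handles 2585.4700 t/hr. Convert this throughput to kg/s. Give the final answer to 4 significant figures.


m_dot = 2585.4700 * 1000 / 3600
m_dot = 718.2 kg/s


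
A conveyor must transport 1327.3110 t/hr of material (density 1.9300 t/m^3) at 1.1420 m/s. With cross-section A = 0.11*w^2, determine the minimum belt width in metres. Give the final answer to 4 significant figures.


A_req = 1327.3110 / (1.1420 * 1.9300 * 3600) = 0.167281 m^2
w = sqrt(0.167281 / 0.11)
w = 1.233 m


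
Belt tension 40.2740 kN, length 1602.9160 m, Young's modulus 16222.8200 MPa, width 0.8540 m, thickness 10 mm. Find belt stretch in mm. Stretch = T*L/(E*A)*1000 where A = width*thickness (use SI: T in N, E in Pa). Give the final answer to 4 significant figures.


A = 0.8540 * 0.01 = 0.00854 m^2
Stretch = 40.2740*1000 * 1602.9160 / (16222.8200e6 * 0.00854) * 1000
Stretch = 466.0 mm


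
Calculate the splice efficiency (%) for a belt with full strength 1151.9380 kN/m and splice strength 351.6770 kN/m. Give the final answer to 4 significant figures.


Eff = 351.6770 / 1151.9380 * 100
Eff = 30.53 %


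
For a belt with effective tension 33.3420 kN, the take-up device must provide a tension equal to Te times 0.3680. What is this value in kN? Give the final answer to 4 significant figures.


T_tu = 33.3420 * 0.3680
T_tu = 12.27 kN


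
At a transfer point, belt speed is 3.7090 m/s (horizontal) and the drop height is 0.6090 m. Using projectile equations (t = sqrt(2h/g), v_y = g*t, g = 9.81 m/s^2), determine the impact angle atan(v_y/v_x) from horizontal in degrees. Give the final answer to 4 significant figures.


t = sqrt(2*0.6090/9.81) = 0.352362 s
v_y = 9.81 * 0.352362 = 3.45667 m/s
angle = atan(3.45667 / 3.7090) = 42.98 deg


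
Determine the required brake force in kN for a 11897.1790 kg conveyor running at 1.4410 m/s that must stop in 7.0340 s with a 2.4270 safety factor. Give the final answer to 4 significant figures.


F = 11897.1790 * 1.4410 / 7.0340 * 2.4270 / 1000
F = 5.915 kN


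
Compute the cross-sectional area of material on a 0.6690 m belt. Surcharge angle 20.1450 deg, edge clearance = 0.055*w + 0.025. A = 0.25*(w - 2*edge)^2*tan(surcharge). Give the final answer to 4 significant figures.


edge = 0.055*0.6690 + 0.025 = 0.061795 m
ew = 0.6690 - 2*0.061795 = 0.54541 m
A = 0.25 * 0.54541^2 * tan(20.1450 deg)
A = 0.02728 m^2


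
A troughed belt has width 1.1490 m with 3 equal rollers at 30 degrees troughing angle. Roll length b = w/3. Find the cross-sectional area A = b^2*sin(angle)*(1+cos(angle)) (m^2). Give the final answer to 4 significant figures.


b = 1.1490/3 = 0.383 m
A = 0.383^2 * sin(30 deg) * (1 + cos(30 deg))
A = 0.1369 m^2


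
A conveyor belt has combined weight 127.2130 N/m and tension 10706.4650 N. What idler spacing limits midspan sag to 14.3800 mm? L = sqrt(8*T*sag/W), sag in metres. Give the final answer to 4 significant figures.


sag = 14.3800/1000 = 0.014380 m
L = sqrt(8 * 10706.4650 * 0.014380 / 127.2130)
L = 3.112 m


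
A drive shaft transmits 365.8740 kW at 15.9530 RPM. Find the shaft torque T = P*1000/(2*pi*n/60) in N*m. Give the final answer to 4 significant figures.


omega = 2*pi*15.9530/60 = 1.67059 rad/s
T = 365.8740*1000 / 1.67059
T = 219000 N*m


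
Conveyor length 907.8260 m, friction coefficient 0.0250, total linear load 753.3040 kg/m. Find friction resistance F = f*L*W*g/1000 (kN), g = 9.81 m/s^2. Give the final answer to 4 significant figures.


F = 0.0250 * 907.8260 * 753.3040 * 9.81 / 1000
F = 167.7 kN


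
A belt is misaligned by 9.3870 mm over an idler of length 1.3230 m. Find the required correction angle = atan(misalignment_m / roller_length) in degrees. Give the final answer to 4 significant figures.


misalign_m = 9.3870 / 1000 = 0.009387 m
angle = atan(0.009387 / 1.3230)
angle = 0.4065 deg


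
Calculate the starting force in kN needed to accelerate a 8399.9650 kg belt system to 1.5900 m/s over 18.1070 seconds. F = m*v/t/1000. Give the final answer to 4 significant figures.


F = 8399.9650 * 1.5900 / 18.1070 / 1000
F = 0.7376 kN


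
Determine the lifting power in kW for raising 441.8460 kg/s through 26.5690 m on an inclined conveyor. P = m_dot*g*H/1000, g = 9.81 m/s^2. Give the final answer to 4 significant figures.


P = 441.8460 * 9.81 * 26.5690 / 1000
P = 115.2 kW


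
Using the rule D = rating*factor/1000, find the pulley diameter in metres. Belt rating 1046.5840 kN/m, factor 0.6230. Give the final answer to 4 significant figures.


D = 1046.5840 * 0.6230 / 1000
D = 0.6520 m


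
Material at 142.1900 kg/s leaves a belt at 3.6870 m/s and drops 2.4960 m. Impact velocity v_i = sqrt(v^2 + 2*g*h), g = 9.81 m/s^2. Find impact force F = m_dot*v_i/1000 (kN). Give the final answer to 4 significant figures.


v_i = sqrt(3.6870^2 + 2*9.81*2.4960) = 7.90983 m/s
F = 142.1900 * 7.90983 / 1000
F = 1.125 kN


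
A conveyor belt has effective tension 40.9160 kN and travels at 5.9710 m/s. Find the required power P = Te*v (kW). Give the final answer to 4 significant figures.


P = Te * v = 40.9160 * 5.9710
P = 244.3 kW


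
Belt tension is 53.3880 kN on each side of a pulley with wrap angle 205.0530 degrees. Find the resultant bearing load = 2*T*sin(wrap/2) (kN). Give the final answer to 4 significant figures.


F = 2 * 53.3880 * sin(205.0530/2 deg)
F = 104.2 kN


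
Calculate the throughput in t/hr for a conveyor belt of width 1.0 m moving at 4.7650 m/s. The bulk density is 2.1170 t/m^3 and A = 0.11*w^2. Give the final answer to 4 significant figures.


A = 0.11 * 1.0^2 = 0.11 m^2
C = 0.11 * 4.7650 * 2.1170 * 3600
C = 3995 t/hr


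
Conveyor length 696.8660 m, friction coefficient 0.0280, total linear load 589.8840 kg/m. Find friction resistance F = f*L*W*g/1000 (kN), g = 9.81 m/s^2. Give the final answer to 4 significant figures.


F = 0.0280 * 696.8660 * 589.8840 * 9.81 / 1000
F = 112.9 kN


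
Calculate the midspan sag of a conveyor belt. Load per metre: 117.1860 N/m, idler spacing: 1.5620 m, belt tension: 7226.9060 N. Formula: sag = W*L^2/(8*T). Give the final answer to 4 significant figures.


sag = 117.1860 * 1.5620^2 / (8 * 7226.9060)
sag = 0.004945 m
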